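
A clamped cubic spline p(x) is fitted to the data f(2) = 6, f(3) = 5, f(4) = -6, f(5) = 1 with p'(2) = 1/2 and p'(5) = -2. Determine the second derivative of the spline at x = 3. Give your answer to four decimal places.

With M_i denoting the second derivative at x_i, h_i = 1, 1, 1, and Δ_i = (y_(i+1) − y_i)/h_i = -1, -11, 7:
  1·M_0 + 4·M_1 + 1·M_2 = 6(Δ_1 - Δ_0) = -60
  1·M_1 + 4·M_2 + 1·M_3 = 6(Δ_2 - Δ_1) = 108
Clamped end conditions give two more equations: 2h_0·M_0 + h_0·M_1 = 6(Δ_0 - p'(2)) = -9 and h_2·M_2 + 2h_2·M_3 = 6(p'(5) - Δ_2) = -54.
Hence M_0 = 152/15, M_1 = -439/15, M_2 = 704/15, M_3 = -757/15.

-29.2667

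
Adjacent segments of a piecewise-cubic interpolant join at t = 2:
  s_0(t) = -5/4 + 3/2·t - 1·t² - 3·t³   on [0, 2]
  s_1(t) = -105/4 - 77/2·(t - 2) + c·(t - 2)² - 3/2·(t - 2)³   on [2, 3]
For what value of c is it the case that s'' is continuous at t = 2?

-19

s_0''(t) = -2 - 18·t, so s_0''(2) = -38. On the right, s_1''(2) = 2c, so c = -19.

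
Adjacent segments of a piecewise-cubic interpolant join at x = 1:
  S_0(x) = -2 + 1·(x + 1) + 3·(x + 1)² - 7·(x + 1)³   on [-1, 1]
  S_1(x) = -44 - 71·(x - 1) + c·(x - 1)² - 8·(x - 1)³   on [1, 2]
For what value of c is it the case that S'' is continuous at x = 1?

-39

S_0''(x) = 6 - 42·(x + 1), so S_0''(1) = -78. On the right, S_1''(1) = 2c, so c = -39.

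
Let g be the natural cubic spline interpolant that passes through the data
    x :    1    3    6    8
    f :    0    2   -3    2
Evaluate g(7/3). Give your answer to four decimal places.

1.9710

Let M_i = g''(x_i). Step sizes h_i = 2, 3, 2; slopes of the chords Δ_i = (y_(i+1) - y_i)/h_i = 1, -5/3, 5/2.
  2·M_0 + 10·M_1 + 3·M_2 = 6(Δ_1 - Δ_0) = -16
  3·M_1 + 10·M_2 + 2·M_3 = 6(Δ_2 - Δ_1) = 25
Natural end conditions: M_0 = M_3 = 0.
Solving: M_0 = 0, M_1 = -235/91, M_2 = 298/91, M_3 = 0.
On [1, 3], g(x) = 0 + 508/273·(x - 1) + 0·(x - 1)² - 235/1092·(x - 1)³.
With (x - 1) = 4/3: g(7/3) = 14528/7371.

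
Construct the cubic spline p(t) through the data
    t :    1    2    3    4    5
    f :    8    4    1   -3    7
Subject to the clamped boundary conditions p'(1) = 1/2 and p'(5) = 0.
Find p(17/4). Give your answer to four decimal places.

Write m_i for p''(x_i). With h_i = 1, 1, 1, 1 and divided differences Δ_i = -4, -3, -4, 10, the continuity of p' gives the tridiagonal system
  1·m_0 + 4·m_1 + 1·m_2 = 6(Δ_1 - Δ_0) = 6
  1·m_1 + 4·m_2 + 1·m_3 = 6(Δ_2 - Δ_1) = -6
  1·m_2 + 4·m_3 + 1·m_4 = 6(Δ_3 - Δ_2) = 84
Clamped end conditions give two more equations: 2h_0·m_0 + h_0·m_1 = 6(Δ_0 - p'(1)) = -27 and h_3·m_3 + 2h_3·m_4 = 6(p'(5) - Δ_3) = -60.
Solving: m_0 = -145/8, m_1 = 37/4, m_2 = -103/8, m_3 = 145/4, m_4 = -385/8.
On [4, 5], p(t) = -3 + 95/16·(t - 4) + 145/8·(t - 4)² - 225/16·(t - 4)³.
With (t - 4) = 1/4: p(17/4) = -617/1024.

-0.6025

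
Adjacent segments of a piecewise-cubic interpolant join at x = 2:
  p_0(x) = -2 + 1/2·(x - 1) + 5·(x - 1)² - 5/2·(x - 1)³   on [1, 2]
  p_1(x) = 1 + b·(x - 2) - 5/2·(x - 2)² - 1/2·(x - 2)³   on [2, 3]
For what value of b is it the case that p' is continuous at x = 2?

3

p_0'(x) = 1/2 + 10·(x - 1) - 15/2·(x - 1)², so p_0'(2) = 3. On the right, p_1'(2) = b, so b = 3.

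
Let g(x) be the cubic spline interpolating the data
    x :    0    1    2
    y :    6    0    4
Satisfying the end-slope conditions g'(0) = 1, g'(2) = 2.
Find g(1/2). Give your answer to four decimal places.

With m_i denoting the second derivative at x_i, h_i = 1, 1, and Δ_i = (y_(i+1) − y_i)/h_i = -6, 4:
  1·m_0 + 4·m_1 + 1·m_2 = 6(Δ_1 - Δ_0) = 60
Clamped end conditions give two more equations: 2h_0·m_0 + h_0·m_1 = 6(Δ_0 - g'(0)) = -42 and h_1·m_1 + 2h_1·m_2 = 6(g'(2) - Δ_1) = -12.
Solving: m_0 = -71/2, m_1 = 29, m_2 = -41/2.
On [0, 1], g(x) = 6 + 1·x - 71/4·x² + 43/4·x³.
With x = 1/2: g(1/2) = 109/32.

3.4063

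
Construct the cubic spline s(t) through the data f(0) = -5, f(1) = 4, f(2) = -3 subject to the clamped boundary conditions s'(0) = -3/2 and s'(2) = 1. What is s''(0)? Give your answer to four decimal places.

56.7500

Let m_i = s''(x_i). Step sizes h_i = 1, 1; slopes of the chords Δ_i = (y_(i+1) - y_i)/h_i = 9, -7.
  1·m_0 + 4·m_1 + 1·m_2 = 6(Δ_1 - Δ_0) = -96
Clamped end conditions give two more equations: 2h_0·m_0 + h_0·m_1 = 6(Δ_0 - s'(0)) = 63 and h_1·m_1 + 2h_1·m_2 = 6(s'(2) - Δ_1) = 48.
Solving: m_0 = 227/4, m_1 = -101/2, m_2 = 197/4.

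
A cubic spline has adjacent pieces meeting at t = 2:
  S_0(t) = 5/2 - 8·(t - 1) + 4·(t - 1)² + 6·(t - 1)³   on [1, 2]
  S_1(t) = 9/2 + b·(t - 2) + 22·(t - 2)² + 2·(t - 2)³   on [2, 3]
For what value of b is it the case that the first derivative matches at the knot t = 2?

18

S_0'(t) = -8 + 8·(t - 1) + 18·(t - 1)², so S_0'(2) = 18. On the right, S_1'(2) = b, so b = 18.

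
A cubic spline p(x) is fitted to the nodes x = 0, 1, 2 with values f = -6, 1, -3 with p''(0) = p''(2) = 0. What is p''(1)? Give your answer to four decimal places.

Let σ_i = p''(x_i). Step sizes h_i = 1, 1; slopes of the chords Δ_i = (y_(i+1) - y_i)/h_i = 7, -4.
  1·σ_0 + 4·σ_1 + 1·σ_2 = 6(Δ_1 - Δ_0) = -66
Natural end conditions: σ_0 = σ_2 = 0.
Hence σ_0 = 0, σ_1 = -33/2, σ_2 = 0.

-16.5000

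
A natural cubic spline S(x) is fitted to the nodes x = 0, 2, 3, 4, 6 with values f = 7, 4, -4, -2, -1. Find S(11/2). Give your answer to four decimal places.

With M_i denoting the second derivative at x_i, h_i = 2, 1, 1, 2, and Δ_i = (y_(i+1) − y_i)/h_i = -3/2, -8, 2, 1/2:
  2·M_0 + 6·M_1 + 1·M_2 = 6(Δ_1 - Δ_0) = -39
  1·M_1 + 4·M_2 + 1·M_3 = 6(Δ_2 - Δ_1) = 60
  1·M_2 + 6·M_3 + 2·M_4 = 6(Δ_3 - Δ_2) = -9
Natural end conditions: M_0 = M_4 = 0.
Hence M_0 = 0, M_1 = -211/22, M_2 = 204/11, M_3 = -101/22, M_4 = 0.
On [4, 6], S(x) = -2 + 235/66·(x - 4) - 101/44·(x - 4)² + 101/264·(x - 4)³.
With (x - 4) = 3/2: S(11/2) = -375/704.

-0.5327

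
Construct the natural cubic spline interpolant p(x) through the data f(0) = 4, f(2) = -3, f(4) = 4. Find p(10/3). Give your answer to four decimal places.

Let m_i = p''(x_i). Step sizes h_i = 2, 2; slopes of the chords Δ_i = (y_(i+1) - y_i)/h_i = -7/2, 7/2.
  2·m_0 + 8·m_1 + 2·m_2 = 6(Δ_1 - Δ_0) = 42
Natural end conditions: m_0 = m_2 = 0.
Solving: m_0 = 0, m_1 = 21/4, m_2 = 0.
On [2, 4], p(x) = -3 + 0·(x - 2) + 21/8·(x - 2)² - 7/16·(x - 2)³.
With (x - 2) = 4/3: p(10/3) = 17/27.

0.6296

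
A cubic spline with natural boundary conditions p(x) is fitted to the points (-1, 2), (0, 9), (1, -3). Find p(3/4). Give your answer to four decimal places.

1.1133

Let M_i = p''(x_i). Step sizes h_i = 1, 1; slopes of the chords Δ_i = (y_(i+1) - y_i)/h_i = 7, -12.
  1·M_0 + 4·M_1 + 1·M_2 = 6(Δ_1 - Δ_0) = -114
Natural end conditions: M_0 = M_2 = 0.
Solving: M_0 = 0, M_1 = -57/2, M_2 = 0.
On [0, 1], p(x) = 9 - 5/2·x - 57/4·x² + 19/4·x³.
With x = 3/4: p(3/4) = 285/256.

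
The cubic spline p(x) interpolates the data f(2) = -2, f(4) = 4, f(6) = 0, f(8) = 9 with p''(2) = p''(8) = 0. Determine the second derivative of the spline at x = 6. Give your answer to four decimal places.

6.2000

Put M_i = p'' at the i-th knot. Here h = (2, 2, 2) and Δ = (3, -2, 9/2), so the interior equations h_(i-1)·M_(i-1) + 2(h_(i-1)+h_i)·M_i + h_i·M_(i+1) = 6(Δ_i − Δ_(i-1)) read
  2·M_0 + 8·M_1 + 2·M_2 = 6(Δ_1 - Δ_0) = -30
  2·M_1 + 8·M_2 + 2·M_3 = 6(Δ_2 - Δ_1) = 39
Natural end conditions: M_0 = M_3 = 0.
Hence M_0 = 0, M_1 = -53/10, M_2 = 31/5, M_3 = 0.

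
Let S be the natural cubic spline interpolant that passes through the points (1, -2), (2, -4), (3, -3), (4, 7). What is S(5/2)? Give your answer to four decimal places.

Write m_i for S''(x_i). With h_i = 1, 1, 1 and divided differences Δ_i = -2, 1, 10, the continuity of S' gives the tridiagonal system
  1·m_0 + 4·m_1 + 1·m_2 = 6(Δ_1 - Δ_0) = 18
  1·m_1 + 4·m_2 + 1·m_3 = 6(Δ_2 - Δ_1) = 54
Natural end conditions: m_0 = m_3 = 0.
Solving: m_0 = 0, m_1 = 6/5, m_2 = 66/5, m_3 = 0.
On [2, 3], S(t) = -4 - 8/5·(t - 2) + 3/5·(t - 2)² + 2·(t - 2)³.
With (t - 2) = 1/2: S(5/2) = -22/5.

-4.4000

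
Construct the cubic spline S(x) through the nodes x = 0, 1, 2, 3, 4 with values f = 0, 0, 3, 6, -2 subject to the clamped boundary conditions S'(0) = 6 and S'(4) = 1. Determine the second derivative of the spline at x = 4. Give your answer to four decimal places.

40.9643

With M_i denoting the second derivative at x_i, h_i = 1, 1, 1, 1, and Δ_i = (y_(i+1) − y_i)/h_i = 0, 3, 3, -8:
  1·M_0 + 4·M_1 + 1·M_2 = 6(Δ_1 - Δ_0) = 18
  1·M_1 + 4·M_2 + 1·M_3 = 6(Δ_2 - Δ_1) = 0
  1·M_2 + 4·M_3 + 1·M_4 = 6(Δ_3 - Δ_2) = -66
Clamped end conditions give two more equations: 2h_0·M_0 + h_0·M_1 = 6(Δ_0 - S'(0)) = -36 and h_3·M_3 + 2h_3·M_4 = 6(S'(4) - Δ_3) = 54.
Solving: M_0 = -629/28, M_1 = 125/14, M_2 = 19/4, M_3 = -391/14, M_4 = 1147/28.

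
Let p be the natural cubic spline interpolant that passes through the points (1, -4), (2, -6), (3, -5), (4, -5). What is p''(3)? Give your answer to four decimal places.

Put σ_i = p'' at the i-th knot. Here h = (1, 1, 1) and Δ = (-2, 1, 0), so the interior equations h_(i-1)·σ_(i-1) + 2(h_(i-1)+h_i)·σ_i + h_i·σ_(i+1) = 6(Δ_i − Δ_(i-1)) read
  1·σ_0 + 4·σ_1 + 1·σ_2 = 6(Δ_1 - Δ_0) = 18
  1·σ_1 + 4·σ_2 + 1·σ_3 = 6(Δ_2 - Δ_1) = -6
Natural end conditions: σ_0 = σ_3 = 0.
Hence σ_0 = 0, σ_1 = 26/5, σ_2 = -14/5, σ_3 = 0.

-2.8000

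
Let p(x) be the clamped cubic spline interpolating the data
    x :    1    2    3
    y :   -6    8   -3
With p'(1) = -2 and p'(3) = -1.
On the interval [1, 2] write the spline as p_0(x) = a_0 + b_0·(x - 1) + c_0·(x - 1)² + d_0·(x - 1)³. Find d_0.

-27

Write m_i for p''(x_i). With h_i = 1, 1 and divided differences Δ_i = 14, -11, the continuity of p' gives the tridiagonal system
  1·m_0 + 4·m_1 + 1·m_2 = 6(Δ_1 - Δ_0) = -150
Clamped end conditions give two more equations: 2h_0·m_0 + h_0·m_1 = 6(Δ_0 - p'(1)) = 96 and h_1·m_1 + 2h_1·m_2 = 6(p'(3) - Δ_1) = 60.
Solving the tridiagonal system: m_0 = 86, m_1 = -76, m_2 = 68.
On [1, 2], with p_0(x) = a_0 + b_0·(x - 1) + c_0·(x - 1)² + d_0·(x - 1)³: c_0 = m_0/2 = 43, d_0 = (m_1 - m_0)/(6h_0) = -27, b_0 = Δ_0 - h_0(2m_0 + m_1)/6 = -2.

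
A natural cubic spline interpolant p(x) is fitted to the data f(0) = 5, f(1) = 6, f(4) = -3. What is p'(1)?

Put m_i = p'' at the i-th knot. Here h = (1, 3) and Δ = (1, -3), so the interior equations h_(i-1)·m_(i-1) + 2(h_(i-1)+h_i)·m_i + h_i·m_(i+1) = 6(Δ_i − Δ_(i-1)) read
  1·m_0 + 8·m_1 + 3·m_2 = 6(Δ_1 - Δ_0) = -24
Natural end conditions: m_0 = m_2 = 0.
Solving: m_0 = 0, m_1 = -3, m_2 = 0.
On [1, 4], p'(x) = b_1 + 2c_1·(x - 1) + 3d_1·(x - 1)² with b_1 = Δ_1 - h_1(2m_1 + m_2)/6 = 0, c_1 = m_1/2 = -3/2, d_1 = (m_2 - m_1)/(6h_1) = 1/6. So p'(1) = 0.

0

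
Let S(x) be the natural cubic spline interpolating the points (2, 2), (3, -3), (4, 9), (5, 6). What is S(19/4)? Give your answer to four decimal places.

With M_i denoting the second derivative at x_i, h_i = 1, 1, 1, and Δ_i = (y_(i+1) − y_i)/h_i = -5, 12, -3:
  1·M_0 + 4·M_1 + 1·M_2 = 6(Δ_1 - Δ_0) = 102
  1·M_1 + 4·M_2 + 1·M_3 = 6(Δ_2 - Δ_1) = -90
Natural end conditions: M_0 = M_3 = 0.
Solving: M_0 = 0, M_1 = 166/5, M_2 = -154/5, M_3 = 0.
On [4, 5], S(x) = 9 + 109/15·(x - 4) - 77/5·(x - 4)² + 77/15·(x - 4)³.
With (x - 4) = 3/4: S(19/4) = 509/64.

7.9531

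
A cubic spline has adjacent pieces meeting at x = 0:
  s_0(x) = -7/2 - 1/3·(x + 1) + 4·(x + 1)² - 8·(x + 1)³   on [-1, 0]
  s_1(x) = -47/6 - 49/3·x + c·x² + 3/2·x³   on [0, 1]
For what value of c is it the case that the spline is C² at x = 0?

s_0''(x) = 8 - 48·(x + 1), so s_0''(0) = -40. On the right, s_1''(0) = 2c, so c = -20.

-20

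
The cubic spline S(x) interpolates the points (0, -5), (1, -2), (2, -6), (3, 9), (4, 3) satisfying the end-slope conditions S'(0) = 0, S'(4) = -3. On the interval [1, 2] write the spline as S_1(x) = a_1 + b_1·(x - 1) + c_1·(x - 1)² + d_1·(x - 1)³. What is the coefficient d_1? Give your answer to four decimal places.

12.8750

Let m_i = S''(x_i). Step sizes h_i = 1, 1, 1, 1; slopes of the chords Δ_i = (y_(i+1) - y_i)/h_i = 3, -4, 15, -6.
  1·m_0 + 4·m_1 + 1·m_2 = 6(Δ_1 - Δ_0) = -42
  1·m_1 + 4·m_2 + 1·m_3 = 6(Δ_2 - Δ_1) = 114
  1·m_2 + 4·m_3 + 1·m_4 = 6(Δ_3 - Δ_2) = -126
Clamped end conditions give two more equations: 2h_0·m_0 + h_0·m_1 = 6(Δ_0 - S'(0)) = 18 and h_3·m_3 + 2h_3·m_4 = 6(S'(4) - Δ_3) = 18.
Solving the tridiagonal system: m_0 = 93/4, m_1 = -57/2, m_2 = 195/4, m_3 = -105/2, m_4 = 141/4.
On [1, 2], with S_1(x) = a_1 + b_1·(x - 1) + c_1·(x - 1)² + d_1·(x - 1)³: c_1 = m_1/2 = -57/4, d_1 = (m_2 - m_1)/(6h_1) = 103/8, b_1 = Δ_1 - h_1(2m_1 + m_2)/6 = -21/8.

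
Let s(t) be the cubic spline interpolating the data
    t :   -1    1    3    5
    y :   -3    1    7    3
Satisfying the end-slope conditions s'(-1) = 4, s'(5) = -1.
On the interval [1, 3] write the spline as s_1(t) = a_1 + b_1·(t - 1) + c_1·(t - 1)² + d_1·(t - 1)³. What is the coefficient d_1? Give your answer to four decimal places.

-0.7500

With M_i denoting the second derivative at x_i, h_i = 2, 2, 2, and Δ_i = (y_(i+1) − y_i)/h_i = 2, 3, -2:
  2·M_0 + 8·M_1 + 2·M_2 = 6(Δ_1 - Δ_0) = 6
  2·M_1 + 8·M_2 + 2·M_3 = 6(Δ_2 - Δ_1) = -30
Clamped end conditions give two more equations: 2h_0·M_0 + h_0·M_1 = 6(Δ_0 - s'(-1)) = -12 and h_2·M_2 + 2h_2·M_3 = 6(s'(5) - Δ_2) = 6.
Hence M_0 = -14/3, M_1 = 10/3, M_2 = -17/3, M_3 = 13/3.
On [1, 3], with s_1(t) = a_1 + b_1·(t - 1) + c_1·(t - 1)² + d_1·(t - 1)³: c_1 = M_1/2 = 5/3, d_1 = (M_2 - M_1)/(6h_1) = -3/4, b_1 = Δ_1 - h_1(2M_1 + M_2)/6 = 8/3.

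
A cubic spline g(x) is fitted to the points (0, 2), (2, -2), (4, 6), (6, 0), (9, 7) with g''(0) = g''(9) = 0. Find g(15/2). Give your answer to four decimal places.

0.7905

With m_i denoting the second derivative at x_i, h_i = 2, 2, 2, 3, and Δ_i = (y_(i+1) − y_i)/h_i = -2, 4, -3, 7/3:
  2·m_0 + 8·m_1 + 2·m_2 = 6(Δ_1 - Δ_0) = 36
  2·m_1 + 8·m_2 + 2·m_3 = 6(Δ_2 - Δ_1) = -42
  2·m_2 + 10·m_3 + 3·m_4 = 6(Δ_3 - Δ_2) = 32
Natural end conditions: m_0 = m_4 = 0.
Hence m_0 = 0, m_1 = 463/71, m_2 = -574/71, m_3 = 342/71, m_4 = 0.
On [6, 9], g(x) = 0 - 529/213·(x - 6) + 171/71·(x - 6)² - 19/71·(x - 6)³.
With (x - 6) = 3/2: g(15/2) = 449/568.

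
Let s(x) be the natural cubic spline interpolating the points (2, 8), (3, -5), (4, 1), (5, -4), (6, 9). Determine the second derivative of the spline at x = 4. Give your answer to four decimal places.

Write m_i for s''(x_i). With h_i = 1, 1, 1, 1 and divided differences Δ_i = -13, 6, -5, 13, the continuity of s' gives the tridiagonal system
  1·m_0 + 4·m_1 + 1·m_2 = 6(Δ_1 - Δ_0) = 114
  1·m_1 + 4·m_2 + 1·m_3 = 6(Δ_2 - Δ_1) = -66
  1·m_2 + 4·m_3 + 1·m_4 = 6(Δ_3 - Δ_2) = 108
Natural end conditions: m_0 = m_4 = 0.
Solving: m_0 = 0, m_1 = 1041/28, m_2 = -243/7, m_3 = 999/28, m_4 = 0.

-34.7143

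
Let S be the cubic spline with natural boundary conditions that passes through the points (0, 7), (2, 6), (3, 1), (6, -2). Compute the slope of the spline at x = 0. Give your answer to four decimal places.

Let σ_i = S''(x_i). Step sizes h_i = 2, 1, 3; slopes of the chords Δ_i = (y_(i+1) - y_i)/h_i = -1/2, -5, -1.
  2·σ_0 + 6·σ_1 + 1·σ_2 = 6(Δ_1 - Δ_0) = -27
  1·σ_1 + 8·σ_2 + 3·σ_3 = 6(Δ_2 - Δ_1) = 24
Natural end conditions: σ_0 = σ_3 = 0.
Solving: σ_0 = 0, σ_1 = -240/47, σ_2 = 171/47, σ_3 = 0.
On [0, 2], S'(x) = b_0 + 2c_0·x + 3d_0·x² with b_0 = Δ_0 - h_0(2σ_0 + σ_1)/6 = 113/94, c_0 = σ_0/2 = 0, d_0 = (σ_1 - σ_0)/(6h_0) = -20/47. So S'(0) = 113/94.

1.2021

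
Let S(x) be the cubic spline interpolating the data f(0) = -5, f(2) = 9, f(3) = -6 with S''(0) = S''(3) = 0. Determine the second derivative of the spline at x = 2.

-22

Put M_i = S'' at the i-th knot. Here h = (2, 1) and Δ = (7, -15), so the interior equations h_(i-1)·M_(i-1) + 2(h_(i-1)+h_i)·M_i + h_i·M_(i+1) = 6(Δ_i − Δ_(i-1)) read
  2·M_0 + 6·M_1 + 1·M_2 = 6(Δ_1 - Δ_0) = -132
Natural end conditions: M_0 = M_2 = 0.
Solving: M_0 = 0, M_1 = -22, M_2 = 0.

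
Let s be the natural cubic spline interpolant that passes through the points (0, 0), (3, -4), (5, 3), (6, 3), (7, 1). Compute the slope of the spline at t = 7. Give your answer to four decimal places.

-2.3146

Write M_i for s''(x_i). With h_i = 3, 2, 1, 1 and divided differences Δ_i = -4/3, 7/2, 0, -2, the continuity of s' gives the tridiagonal system
  3·M_0 + 10·M_1 + 2·M_2 = 6(Δ_1 - Δ_0) = 29
  2·M_1 + 6·M_2 + 1·M_3 = 6(Δ_2 - Δ_1) = -21
  1·M_2 + 4·M_3 + 1·M_4 = 6(Δ_3 - Δ_2) = -12
Natural end conditions: M_0 = M_4 = 0.
Forward elimination and back-substitution give M_0 = 0, M_1 = 811/214, M_2 = -476/107, M_3 = -202/107, M_4 = 0.
On [6, 7], s'(t) = b_3 + 2c_3·(t - 6) + 3d_3·(t - 6)² with b_3 = Δ_3 - h_3(2M_3 + M_4)/6 = -440/321, c_3 = M_3/2 = -101/107, d_3 = (M_4 - M_3)/(6h_3) = 101/321. So s'(7) = -743/321.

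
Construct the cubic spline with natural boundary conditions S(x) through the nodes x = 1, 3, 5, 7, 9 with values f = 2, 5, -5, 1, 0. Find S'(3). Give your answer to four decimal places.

-3.2500

Let M_i = S''(x_i). Step sizes h_i = 2, 2, 2, 2; slopes of the chords Δ_i = (y_(i+1) - y_i)/h_i = 3/2, -5, 3, -1/2.
  2·M_0 + 8·M_1 + 2·M_2 = 6(Δ_1 - Δ_0) = -39
  2·M_1 + 8·M_2 + 2·M_3 = 6(Δ_2 - Δ_1) = 48
  2·M_2 + 8·M_3 + 2·M_4 = 6(Δ_3 - Δ_2) = -21
Natural end conditions: M_0 = M_4 = 0.
Solving the tridiagonal system: M_0 = 0, M_1 = -57/8, M_2 = 9, M_3 = -39/8, M_4 = 0.
On [3, 5], S'(x) = b_1 + 2c_1·(x - 3) + 3d_1·(x - 3)² with b_1 = Δ_1 - h_1(2M_1 + M_2)/6 = -13/4, c_1 = M_1/2 = -57/16, d_1 = (M_2 - M_1)/(6h_1) = 43/32. So S'(3) = -13/4.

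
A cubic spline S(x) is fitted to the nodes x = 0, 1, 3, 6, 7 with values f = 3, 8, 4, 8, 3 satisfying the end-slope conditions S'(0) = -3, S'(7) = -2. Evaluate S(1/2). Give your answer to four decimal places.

4.4634

Put M_i = S'' at the i-th knot. Here h = (1, 2, 3, 1) and Δ = (5, -2, 4/3, -5), so the interior equations h_(i-1)·M_(i-1) + 2(h_(i-1)+h_i)·M_i + h_i·M_(i+1) = 6(Δ_i − Δ_(i-1)) read
  1·M_0 + 6·M_1 + 2·M_2 = 6(Δ_1 - Δ_0) = -42
  2·M_1 + 10·M_2 + 3·M_3 = 6(Δ_2 - Δ_1) = 20
  3·M_2 + 8·M_3 + 1·M_4 = 6(Δ_3 - Δ_2) = -38
Clamped end conditions give two more equations: 2h_0·M_0 + h_0·M_1 = 6(Δ_0 - S'(0)) = 48 and h_3·M_3 + 2h_3·M_4 = 6(S'(7) - Δ_3) = 18.
Solving the tridiagonal system: M_0 = 3487/111, M_1 = -1646/111, M_2 = 1727/222, M_3 = -347/37, M_4 = 1013/74.
On [0, 1], S(x) = 3 - 3·x + 3487/222·x² - 1711/222·x³.
With x = 1/2: S(1/2) = 7927/1776.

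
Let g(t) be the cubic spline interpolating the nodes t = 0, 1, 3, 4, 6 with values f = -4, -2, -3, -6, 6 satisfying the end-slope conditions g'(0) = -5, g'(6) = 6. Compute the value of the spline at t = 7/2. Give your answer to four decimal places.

-5.0497

Let M_i = g''(x_i). Step sizes h_i = 1, 2, 1, 2; slopes of the chords Δ_i = (y_(i+1) - y_i)/h_i = 2, -1/2, -3, 6.
  1·M_0 + 6·M_1 + 2·M_2 = 6(Δ_1 - Δ_0) = -15
  2·M_1 + 6·M_2 + 1·M_3 = 6(Δ_2 - Δ_1) = -15
  1·M_2 + 6·M_3 + 2·M_4 = 6(Δ_3 - Δ_2) = 54
Clamped end conditions give two more equations: 2h_0·M_0 + h_0·M_1 = 6(Δ_0 - g'(0)) = 42 and h_3·M_3 + 2h_3·M_4 = 6(g'(6) - Δ_3) = 0.
Solving the tridiagonal system: M_0 = 2215/93, M_1 = -524/93, M_2 = -233/93, M_3 = 1051/93, M_4 = -1051/186.
On [3, 4], g(t) = -3 - 251/62·(t - 3) - 233/186·(t - 3)² + 214/93·(t - 3)³.
With (t - 3) = 1/2: g(7/2) = -3757/744.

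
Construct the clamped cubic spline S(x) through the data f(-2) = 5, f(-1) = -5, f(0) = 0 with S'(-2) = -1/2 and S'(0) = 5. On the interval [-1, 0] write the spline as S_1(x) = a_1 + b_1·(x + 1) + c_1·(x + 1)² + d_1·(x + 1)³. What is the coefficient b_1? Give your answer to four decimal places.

Let M_i = S''(x_i). Step sizes h_i = 1, 1; slopes of the chords Δ_i = (y_(i+1) - y_i)/h_i = -10, 5.
  1·M_0 + 4·M_1 + 1·M_2 = 6(Δ_1 - Δ_0) = 90
Clamped end conditions give two more equations: 2h_0·M_0 + h_0·M_1 = 6(Δ_0 - S'(-2)) = -57 and h_1·M_1 + 2h_1·M_2 = 6(S'(0) - Δ_1) = 0.
Hence M_0 = -193/4, M_1 = 79/2, M_2 = -79/4.
On [-1, 0], with S_1(x) = a_1 + b_1·(x + 1) + c_1·(x + 1)² + d_1·(x + 1)³: c_1 = M_1/2 = 79/4, d_1 = (M_2 - M_1)/(6h_1) = -79/8, b_1 = Δ_1 - h_1(2M_1 + M_2)/6 = -39/8.

-4.8750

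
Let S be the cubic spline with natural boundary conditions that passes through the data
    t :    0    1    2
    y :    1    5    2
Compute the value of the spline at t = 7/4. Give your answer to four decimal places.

With M_i denoting the second derivative at x_i, h_i = 1, 1, and Δ_i = (y_(i+1) − y_i)/h_i = 4, -3:
  1·M_0 + 4·M_1 + 1·M_2 = 6(Δ_1 - Δ_0) = -42
Natural end conditions: M_0 = M_2 = 0.
Hence M_0 = 0, M_1 = -21/2, M_2 = 0.
On [1, 2], S(t) = 5 + 1/2·(t - 1) - 21/4·(t - 1)² + 7/4·(t - 1)³.
With (t - 1) = 3/4: S(7/4) = 809/256.

3.1602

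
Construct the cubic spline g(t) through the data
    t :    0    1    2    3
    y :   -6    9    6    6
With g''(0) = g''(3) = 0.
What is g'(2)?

Write m_i for g''(x_i). With h_i = 1, 1, 1 and divided differences Δ_i = 15, -3, 0, the continuity of g' gives the tridiagonal system
  1·m_0 + 4·m_1 + 1·m_2 = 6(Δ_1 - Δ_0) = -108
  1·m_1 + 4·m_2 + 1·m_3 = 6(Δ_2 - Δ_1) = 18
Natural end conditions: m_0 = m_3 = 0.
Solving: m_0 = 0, m_1 = -30, m_2 = 12, m_3 = 0.
On [2, 3], g'(t) = b_2 + 2c_2·(t - 2) + 3d_2·(t - 2)² with b_2 = Δ_2 - h_2(2m_2 + m_3)/6 = -4, c_2 = m_2/2 = 6, d_2 = (m_3 - m_2)/(6h_2) = -2. So g'(2) = -4.

-4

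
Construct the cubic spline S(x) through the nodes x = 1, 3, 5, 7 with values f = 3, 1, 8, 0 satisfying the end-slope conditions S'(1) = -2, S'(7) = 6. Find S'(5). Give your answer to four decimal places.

Write m_i for S''(x_i). With h_i = 2, 2, 2 and divided differences Δ_i = -1, 7/2, -4, the continuity of S' gives the tridiagonal system
  2·m_0 + 8·m_1 + 2·m_2 = 6(Δ_1 - Δ_0) = 27
  2·m_1 + 8·m_2 + 2·m_3 = 6(Δ_2 - Δ_1) = -45
Clamped end conditions give two more equations: 2h_0·m_0 + h_0·m_1 = 6(Δ_0 - S'(1)) = 6 and h_2·m_2 + 2h_2·m_3 = 6(S'(7) - Δ_2) = 60.
Forward elimination and back-substitution give m_0 = -61/30, m_1 = 106/15, m_2 = -191/15, m_3 = 641/30.
On [5, 7], S'(x) = b_2 + 2c_2·(x - 5) + 3d_2·(x - 5)² with b_2 = Δ_2 - h_2(2m_2 + m_3)/6 = -79/30, c_2 = m_2/2 = -191/30, d_2 = (m_3 - m_2)/(6h_2) = 341/120. So S'(5) = -79/30.

-2.6333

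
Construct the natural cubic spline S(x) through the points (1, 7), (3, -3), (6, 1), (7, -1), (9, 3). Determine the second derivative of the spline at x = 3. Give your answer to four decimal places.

5.3317

Write M_i for S''(x_i). With h_i = 2, 3, 1, 2 and divided differences Δ_i = -5, 4/3, -2, 2, the continuity of S' gives the tridiagonal system
  2·M_0 + 10·M_1 + 3·M_2 = 6(Δ_1 - Δ_0) = 38
  3·M_1 + 8·M_2 + 1·M_3 = 6(Δ_2 - Δ_1) = -20
  1·M_2 + 6·M_3 + 2·M_4 = 6(Δ_3 - Δ_2) = 24
Natural end conditions: M_0 = M_4 = 0.
Solving: M_0 = 0, M_1 = 1109/208, M_2 = -531/104, M_3 = 1009/208, M_4 = 0.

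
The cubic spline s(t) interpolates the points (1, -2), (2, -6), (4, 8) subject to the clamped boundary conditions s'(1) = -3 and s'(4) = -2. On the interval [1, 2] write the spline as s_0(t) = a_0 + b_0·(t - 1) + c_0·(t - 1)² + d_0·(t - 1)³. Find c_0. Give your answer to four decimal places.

Put σ_i = s'' at the i-th knot. Here h = (1, 2) and Δ = (-4, 7), so the interior equations h_(i-1)·σ_(i-1) + 2(h_(i-1)+h_i)·σ_i + h_i·σ_(i+1) = 6(Δ_i − Δ_(i-1)) read
  1·σ_0 + 6·σ_1 + 2·σ_2 = 6(Δ_1 - Δ_0) = 66
Clamped end conditions give two more equations: 2h_0·σ_0 + h_0·σ_1 = 6(Δ_0 - s'(1)) = -6 and h_1·σ_1 + 2h_1·σ_2 = 6(s'(4) - Δ_1) = -54.
Hence σ_0 = -41/3, σ_1 = 64/3, σ_2 = -145/6.
On [1, 2], with s_0(t) = a_0 + b_0·(t - 1) + c_0·(t - 1)² + d_0·(t - 1)³: c_0 = σ_0/2 = -41/6, d_0 = (σ_1 - σ_0)/(6h_0) = 35/6, b_0 = Δ_0 - h_0(2σ_0 + σ_1)/6 = -3.

-6.8333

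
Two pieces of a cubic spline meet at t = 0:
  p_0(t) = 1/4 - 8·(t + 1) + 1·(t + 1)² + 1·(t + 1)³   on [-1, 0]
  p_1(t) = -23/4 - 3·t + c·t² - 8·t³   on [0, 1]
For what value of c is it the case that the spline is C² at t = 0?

p_0''(t) = 2 + 6·(t + 1), so p_0''(0) = 8. On the right, p_1''(0) = 2c, so c = 4.

4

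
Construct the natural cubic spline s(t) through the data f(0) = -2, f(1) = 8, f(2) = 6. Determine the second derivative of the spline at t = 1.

Write m_i for s''(x_i). With h_i = 1, 1 and divided differences Δ_i = 10, -2, the continuity of s' gives the tridiagonal system
  1·m_0 + 4·m_1 + 1·m_2 = 6(Δ_1 - Δ_0) = -72
Natural end conditions: m_0 = m_2 = 0.
Hence m_0 = 0, m_1 = -18, m_2 = 0.

-18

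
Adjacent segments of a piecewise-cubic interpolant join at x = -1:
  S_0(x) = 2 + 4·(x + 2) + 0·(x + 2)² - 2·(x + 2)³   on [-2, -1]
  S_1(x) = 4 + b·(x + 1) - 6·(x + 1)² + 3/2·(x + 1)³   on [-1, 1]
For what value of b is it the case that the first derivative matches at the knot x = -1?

-2

S_0'(x) = 4 + 0·(x + 2) - 6·(x + 2)², so S_0'(-1) = -2. On the right, S_1'(-1) = b, so b = -2.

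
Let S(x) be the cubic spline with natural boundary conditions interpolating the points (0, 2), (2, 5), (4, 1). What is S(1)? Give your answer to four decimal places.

4.1563

Let σ_i = S''(x_i). Step sizes h_i = 2, 2; slopes of the chords Δ_i = (y_(i+1) - y_i)/h_i = 3/2, -2.
  2·σ_0 + 8·σ_1 + 2·σ_2 = 6(Δ_1 - Δ_0) = -21
Natural end conditions: σ_0 = σ_2 = 0.
Solving: σ_0 = 0, σ_1 = -21/8, σ_2 = 0.
On [0, 2], S(x) = 2 + 19/8·x + 0·x² - 7/32·x³.
With x = 1: S(1) = 133/32.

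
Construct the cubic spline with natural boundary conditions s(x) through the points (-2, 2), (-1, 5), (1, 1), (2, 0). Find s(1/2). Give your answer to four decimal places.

2.2813

With m_i denoting the second derivative at x_i, h_i = 1, 2, 1, and Δ_i = (y_(i+1) − y_i)/h_i = 3, -2, -1:
  1·m_0 + 6·m_1 + 2·m_2 = 6(Δ_1 - Δ_0) = -30
  2·m_1 + 6·m_2 + 1·m_3 = 6(Δ_2 - Δ_1) = 6
Natural end conditions: m_0 = m_3 = 0.
Solving: m_0 = 0, m_1 = -6, m_2 = 3, m_3 = 0.
On [-1, 1], s(x) = 5 + 1·(x + 1) - 3·(x + 1)² + 3/4·(x + 1)³.
With (x + 1) = 3/2: s(1/2) = 73/32.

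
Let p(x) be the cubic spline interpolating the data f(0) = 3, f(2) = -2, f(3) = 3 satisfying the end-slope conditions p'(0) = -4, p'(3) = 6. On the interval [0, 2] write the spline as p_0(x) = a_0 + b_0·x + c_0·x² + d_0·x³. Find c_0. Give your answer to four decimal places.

With M_i denoting the second derivative at x_i, h_i = 2, 1, and Δ_i = (y_(i+1) − y_i)/h_i = -5/2, 5:
  2·M_0 + 6·M_1 + 1·M_2 = 6(Δ_1 - Δ_0) = 45
Clamped end conditions give two more equations: 2h_0·M_0 + h_0·M_1 = 6(Δ_0 - p'(0)) = 9 and h_1·M_1 + 2h_1·M_2 = 6(p'(3) - Δ_1) = 6.
Solving: M_0 = -23/12, M_1 = 25/3, M_2 = -7/6.
On [0, 2], with p_0(x) = a_0 + b_0·x + c_0·x² + d_0·x³: c_0 = M_0/2 = -23/24, d_0 = (M_1 - M_0)/(6h_0) = 41/48, b_0 = Δ_0 - h_0(2M_0 + M_1)/6 = -4.

-0.9583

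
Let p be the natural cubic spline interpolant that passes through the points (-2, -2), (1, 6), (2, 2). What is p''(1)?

Let m_i = p''(x_i). Step sizes h_i = 3, 1; slopes of the chords Δ_i = (y_(i+1) - y_i)/h_i = 8/3, -4.
  3·m_0 + 8·m_1 + 1·m_2 = 6(Δ_1 - Δ_0) = -40
Natural end conditions: m_0 = m_2 = 0.
Solving the tridiagonal system: m_0 = 0, m_1 = -5, m_2 = 0.

-5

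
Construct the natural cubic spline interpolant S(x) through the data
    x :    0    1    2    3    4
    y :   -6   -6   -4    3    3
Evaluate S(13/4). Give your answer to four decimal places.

Let M_i = S''(x_i). Step sizes h_i = 1, 1, 1, 1; slopes of the chords Δ_i = (y_(i+1) - y_i)/h_i = 0, 2, 7, 0.
  1·M_0 + 4·M_1 + 1·M_2 = 6(Δ_1 - Δ_0) = 12
  1·M_1 + 4·M_2 + 1·M_3 = 6(Δ_2 - Δ_1) = 30
  1·M_2 + 4·M_3 + 1·M_4 = 6(Δ_3 - Δ_2) = -42
Natural end conditions: M_0 = M_4 = 0.
Forward elimination and back-substitution give M_0 = 0, M_1 = 9/28, M_2 = 75/7, M_3 = -369/28, M_4 = 0.
On [3, 4], S(x) = 3 + 123/28·(x - 3) - 369/56·(x - 3)² + 123/56·(x - 3)³.
With (x - 3) = 1/4: S(13/4) = 1905/512.

3.7207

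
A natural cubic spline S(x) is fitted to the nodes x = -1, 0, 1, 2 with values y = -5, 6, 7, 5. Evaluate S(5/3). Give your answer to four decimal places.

5.7062

With M_i denoting the second derivative at x_i, h_i = 1, 1, 1, and Δ_i = (y_(i+1) − y_i)/h_i = 11, 1, -2:
  1·M_0 + 4·M_1 + 1·M_2 = 6(Δ_1 - Δ_0) = -60
  1·M_1 + 4·M_2 + 1·M_3 = 6(Δ_2 - Δ_1) = -18
Natural end conditions: M_0 = M_3 = 0.
Solving: M_0 = 0, M_1 = -74/5, M_2 = -4/5, M_3 = 0.
On [1, 2], S(x) = 7 - 26/15·(x - 1) - 2/5·(x - 1)² + 2/15·(x - 1)³.
With (x - 1) = 2/3: S(5/3) = 2311/405.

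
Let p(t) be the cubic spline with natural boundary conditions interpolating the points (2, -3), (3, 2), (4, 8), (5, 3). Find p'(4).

With m_i denoting the second derivative at x_i, h_i = 1, 1, 1, and Δ_i = (y_(i+1) − y_i)/h_i = 5, 6, -5:
  1·m_0 + 4·m_1 + 1·m_2 = 6(Δ_1 - Δ_0) = 6
  1·m_1 + 4·m_2 + 1·m_3 = 6(Δ_2 - Δ_1) = -66
Natural end conditions: m_0 = m_3 = 0.
Solving the tridiagonal system: m_0 = 0, m_1 = 6, m_2 = -18, m_3 = 0.
On [4, 5], p'(t) = b_2 + 2c_2·(t - 4) + 3d_2·(t - 4)² with b_2 = Δ_2 - h_2(2m_2 + m_3)/6 = 1, c_2 = m_2/2 = -9, d_2 = (m_3 - m_2)/(6h_2) = 3. So p'(4) = 1.

1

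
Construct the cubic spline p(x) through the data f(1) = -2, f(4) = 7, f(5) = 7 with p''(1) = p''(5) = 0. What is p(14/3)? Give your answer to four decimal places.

7.1111

With M_i denoting the second derivative at x_i, h_i = 3, 1, and Δ_i = (y_(i+1) − y_i)/h_i = 3, 0:
  3·M_0 + 8·M_1 + 1·M_2 = 6(Δ_1 - Δ_0) = -18
Natural end conditions: M_0 = M_2 = 0.
Hence M_0 = 0, M_1 = -9/4, M_2 = 0.
On [4, 5], p(x) = 7 + 3/4·(x - 4) - 9/8·(x - 4)² + 3/8·(x - 4)³.
With (x - 4) = 2/3: p(14/3) = 64/9.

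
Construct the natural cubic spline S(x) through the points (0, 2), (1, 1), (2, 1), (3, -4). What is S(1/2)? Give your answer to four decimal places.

Put M_i = S'' at the i-th knot. Here h = (1, 1, 1) and Δ = (-1, 0, -5), so the interior equations h_(i-1)·M_(i-1) + 2(h_(i-1)+h_i)·M_i + h_i·M_(i+1) = 6(Δ_i − Δ_(i-1)) read
  1·M_0 + 4·M_1 + 1·M_2 = 6(Δ_1 - Δ_0) = 6
  1·M_1 + 4·M_2 + 1·M_3 = 6(Δ_2 - Δ_1) = -30
Natural end conditions: M_0 = M_3 = 0.
Solving the tridiagonal system: M_0 = 0, M_1 = 18/5, M_2 = -42/5, M_3 = 0.
On [0, 1], S(x) = 2 - 8/5·x + 0·x² + 3/5·x³.
With x = 1/2: S(1/2) = 51/40.

1.2750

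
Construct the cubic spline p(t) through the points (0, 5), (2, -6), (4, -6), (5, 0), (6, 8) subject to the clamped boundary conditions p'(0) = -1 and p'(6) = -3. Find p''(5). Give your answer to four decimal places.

12.3095

Put M_i = p'' at the i-th knot. Here h = (2, 2, 1, 1) and Δ = (-11/2, 0, 6, 8), so the interior equations h_(i-1)·M_(i-1) + 2(h_(i-1)+h_i)·M_i + h_i·M_(i+1) = 6(Δ_i − Δ_(i-1)) read
  2·M_0 + 8·M_1 + 2·M_2 = 6(Δ_1 - Δ_0) = 33
  2·M_1 + 6·M_2 + 1·M_3 = 6(Δ_2 - Δ_1) = 36
  1·M_2 + 4·M_3 + 1·M_4 = 6(Δ_3 - Δ_2) = 12
Clamped end conditions give two more equations: 2h_0·M_0 + h_0·M_1 = 6(Δ_0 - p'(0)) = -27 and h_3·M_3 + 2h_3·M_4 = 6(p'(6) - Δ_3) = -66.
Hence M_0 = -823/84, M_1 = 128/21, M_2 = 23/12, M_3 = 517/42, M_4 = -3289/84.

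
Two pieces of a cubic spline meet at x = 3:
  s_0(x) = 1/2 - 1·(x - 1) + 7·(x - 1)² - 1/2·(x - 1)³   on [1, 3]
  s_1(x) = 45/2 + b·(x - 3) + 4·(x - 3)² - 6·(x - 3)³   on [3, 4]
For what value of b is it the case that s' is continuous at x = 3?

21

s_0'(x) = -1 + 14·(x - 1) - 3/2·(x - 1)², so s_0'(3) = 21. On the right, s_1'(3) = b, so b = 21.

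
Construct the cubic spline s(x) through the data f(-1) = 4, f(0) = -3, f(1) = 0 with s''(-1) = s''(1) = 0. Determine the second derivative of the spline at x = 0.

Let M_i = s''(x_i). Step sizes h_i = 1, 1; slopes of the chords Δ_i = (y_(i+1) - y_i)/h_i = -7, 3.
  1·M_0 + 4·M_1 + 1·M_2 = 6(Δ_1 - Δ_0) = 60
Natural end conditions: M_0 = M_2 = 0.
Solving: M_0 = 0, M_1 = 15, M_2 = 0.

15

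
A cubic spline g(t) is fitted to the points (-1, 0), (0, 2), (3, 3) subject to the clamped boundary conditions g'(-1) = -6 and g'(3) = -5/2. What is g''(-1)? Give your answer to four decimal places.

26.1250

With m_i denoting the second derivative at x_i, h_i = 1, 3, and Δ_i = (y_(i+1) − y_i)/h_i = 2, 1/3:
  1·m_0 + 8·m_1 + 3·m_2 = 6(Δ_1 - Δ_0) = -10
Clamped end conditions give two more equations: 2h_0·m_0 + h_0·m_1 = 6(Δ_0 - g'(-1)) = 48 and h_1·m_1 + 2h_1·m_2 = 6(g'(3) - Δ_1) = -17.
Hence m_0 = 209/8, m_1 = -17/4, m_2 = -17/24.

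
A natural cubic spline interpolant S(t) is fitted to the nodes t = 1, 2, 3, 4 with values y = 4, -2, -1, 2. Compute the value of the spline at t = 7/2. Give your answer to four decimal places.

Put m_i = S'' at the i-th knot. Here h = (1, 1, 1) and Δ = (-6, 1, 3), so the interior equations h_(i-1)·m_(i-1) + 2(h_(i-1)+h_i)·m_i + h_i·m_(i+1) = 6(Δ_i − Δ_(i-1)) read
  1·m_0 + 4·m_1 + 1·m_2 = 6(Δ_1 - Δ_0) = 42
  1·m_1 + 4·m_2 + 1·m_3 = 6(Δ_2 - Δ_1) = 12
Natural end conditions: m_0 = m_3 = 0.
Forward elimination and back-substitution give m_0 = 0, m_1 = 52/5, m_2 = 2/5, m_3 = 0.
On [3, 4], S(t) = -1 + 43/15·(t - 3) + 1/5·(t - 3)² - 1/15·(t - 3)³.
With (t - 3) = 1/2: S(7/2) = 19/40.

0.4750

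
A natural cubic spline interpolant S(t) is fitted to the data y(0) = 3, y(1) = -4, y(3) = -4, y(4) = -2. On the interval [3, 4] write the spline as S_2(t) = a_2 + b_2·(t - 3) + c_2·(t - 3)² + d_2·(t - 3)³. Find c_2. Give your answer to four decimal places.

Put m_i = S'' at the i-th knot. Here h = (1, 2, 1) and Δ = (-7, 0, 2), so the interior equations h_(i-1)·m_(i-1) + 2(h_(i-1)+h_i)·m_i + h_i·m_(i+1) = 6(Δ_i − Δ_(i-1)) read
  1·m_0 + 6·m_1 + 2·m_2 = 6(Δ_1 - Δ_0) = 42
  2·m_1 + 6·m_2 + 1·m_3 = 6(Δ_2 - Δ_1) = 12
Natural end conditions: m_0 = m_3 = 0.
Forward elimination and back-substitution give m_0 = 0, m_1 = 57/8, m_2 = -3/8, m_3 = 0.
On [3, 4], with S_2(t) = a_2 + b_2·(t - 3) + c_2·(t - 3)² + d_2·(t - 3)³: c_2 = m_2/2 = -3/16, d_2 = (m_3 - m_2)/(6h_2) = 1/16, b_2 = Δ_2 - h_2(2m_2 + m_3)/6 = 17/8.

-0.1875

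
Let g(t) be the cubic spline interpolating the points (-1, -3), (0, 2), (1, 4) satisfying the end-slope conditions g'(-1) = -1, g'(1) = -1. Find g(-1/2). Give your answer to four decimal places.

Write m_i for g''(x_i). With h_i = 1, 1 and divided differences Δ_i = 5, 2, the continuity of g' gives the tridiagonal system
  1·m_0 + 4·m_1 + 1·m_2 = 6(Δ_1 - Δ_0) = -18
Clamped end conditions give two more equations: 2h_0·m_0 + h_0·m_1 = 6(Δ_0 - g'(-1)) = 36 and h_1·m_1 + 2h_1·m_2 = 6(g'(1) - Δ_1) = -18.
Forward elimination and back-substitution give m_0 = 45/2, m_1 = -9, m_2 = -9/2.
On [-1, 0], g(t) = -3 - 1·(t + 1) + 45/4·(t + 1)² - 21/4·(t + 1)³.
With (t + 1) = 1/2: g(-1/2) = -43/32.

-1.3438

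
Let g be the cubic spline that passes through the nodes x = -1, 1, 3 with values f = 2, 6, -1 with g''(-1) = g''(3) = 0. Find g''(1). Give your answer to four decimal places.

-4.1250

With M_i denoting the second derivative at x_i, h_i = 2, 2, and Δ_i = (y_(i+1) − y_i)/h_i = 2, -7/2:
  2·M_0 + 8·M_1 + 2·M_2 = 6(Δ_1 - Δ_0) = -33
Natural end conditions: M_0 = M_2 = 0.
Forward elimination and back-substitution give M_0 = 0, M_1 = -33/8, M_2 = 0.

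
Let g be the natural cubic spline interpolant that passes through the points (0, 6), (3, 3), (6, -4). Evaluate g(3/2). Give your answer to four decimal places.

4.8750

With M_i denoting the second derivative at x_i, h_i = 3, 3, and Δ_i = (y_(i+1) − y_i)/h_i = -1, -7/3:
  3·M_0 + 12·M_1 + 3·M_2 = 6(Δ_1 - Δ_0) = -8
Natural end conditions: M_0 = M_2 = 0.
Forward elimination and back-substitution give M_0 = 0, M_1 = -2/3, M_2 = 0.
On [0, 3], g(t) = 6 - 2/3·t + 0·t² - 1/27·t³.
With t = 3/2: g(3/2) = 39/8.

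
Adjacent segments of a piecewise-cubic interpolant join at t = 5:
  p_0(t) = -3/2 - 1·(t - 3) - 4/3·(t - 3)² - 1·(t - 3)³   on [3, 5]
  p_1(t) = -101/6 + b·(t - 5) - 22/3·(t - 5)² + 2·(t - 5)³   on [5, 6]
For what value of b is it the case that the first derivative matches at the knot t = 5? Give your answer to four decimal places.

p_0'(t) = -1 - 8/3·(t - 3) - 3·(t - 3)², so p_0'(5) = -55/3. On the right, p_1'(5) = b, so b = -55/3.

-18.3333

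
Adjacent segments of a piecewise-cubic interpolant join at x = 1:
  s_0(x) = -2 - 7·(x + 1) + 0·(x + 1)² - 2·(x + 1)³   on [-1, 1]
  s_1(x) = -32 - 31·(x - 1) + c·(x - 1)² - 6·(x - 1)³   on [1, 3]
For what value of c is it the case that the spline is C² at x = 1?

-12

s_0''(x) = 0 - 12·(x + 1), so s_0''(1) = -24. On the right, s_1''(1) = 2c, so c = -12.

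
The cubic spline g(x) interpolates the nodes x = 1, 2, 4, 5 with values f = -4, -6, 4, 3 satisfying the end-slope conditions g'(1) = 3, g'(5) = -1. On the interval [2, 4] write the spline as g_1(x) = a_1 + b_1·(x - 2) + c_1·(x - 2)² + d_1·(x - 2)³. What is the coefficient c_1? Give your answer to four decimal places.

7.3429

Put M_i = g'' at the i-th knot. Here h = (1, 2, 1) and Δ = (-2, 5, -1), so the interior equations h_(i-1)·M_(i-1) + 2(h_(i-1)+h_i)·M_i + h_i·M_(i+1) = 6(Δ_i − Δ_(i-1)) read
  1·M_0 + 6·M_1 + 2·M_2 = 6(Δ_1 - Δ_0) = 42
  2·M_1 + 6·M_2 + 1·M_3 = 6(Δ_2 - Δ_1) = -36
Clamped end conditions give two more equations: 2h_0·M_0 + h_0·M_1 = 6(Δ_0 - g'(1)) = -30 and h_2·M_2 + 2h_2·M_3 = 6(g'(5) - Δ_2) = 0.
Solving the tridiagonal system: M_0 = -782/35, M_1 = 514/35, M_2 = -416/35, M_3 = 208/35.
On [2, 4], with g_1(x) = a_1 + b_1·(x - 2) + c_1·(x - 2)² + d_1·(x - 2)³: c_1 = M_1/2 = 257/35, d_1 = (M_2 - M_1)/(6h_1) = -31/14, b_1 = Δ_1 - h_1(2M_1 + M_2)/6 = -29/35.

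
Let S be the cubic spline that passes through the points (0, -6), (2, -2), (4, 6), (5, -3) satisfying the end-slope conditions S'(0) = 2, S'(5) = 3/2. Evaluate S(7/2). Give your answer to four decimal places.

With m_i denoting the second derivative at x_i, h_i = 2, 2, 1, and Δ_i = (y_(i+1) − y_i)/h_i = 2, 4, -9:
  2·m_0 + 8·m_1 + 2·m_2 = 6(Δ_1 - Δ_0) = 12
  2·m_1 + 6·m_2 + 1·m_3 = 6(Δ_2 - Δ_1) = -78
Clamped end conditions give two more equations: 2h_0·m_0 + h_0·m_1 = 6(Δ_0 - S'(0)) = 0 and h_2·m_2 + 2h_2·m_3 = 6(S'(5) - Δ_2) = 63.
Hence m_0 = -95/23, m_1 = 190/23, m_2 = -527/23, m_3 = 988/23.
On [2, 4], S(t) = -2 + 141/23·(t - 2) + 95/23·(t - 2)² - 239/92·(t - 2)³.
With (t - 2) = 3/2: S(7/2) = 5683/736.

7.7215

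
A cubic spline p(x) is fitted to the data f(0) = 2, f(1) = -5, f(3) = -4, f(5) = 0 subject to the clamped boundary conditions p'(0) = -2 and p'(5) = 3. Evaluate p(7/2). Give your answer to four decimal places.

With σ_i denoting the second derivative at x_i, h_i = 1, 2, 2, and Δ_i = (y_(i+1) − y_i)/h_i = -7, 1/2, 2:
  1·σ_0 + 6·σ_1 + 2·σ_2 = 6(Δ_1 - Δ_0) = 45
  2·σ_1 + 8·σ_2 + 2·σ_3 = 6(Δ_2 - Δ_1) = 9
Clamped end conditions give two more equations: 2h_0·σ_0 + h_0·σ_1 = 6(Δ_0 - p'(0)) = -30 and h_2·σ_2 + 2h_2·σ_3 = 6(p'(5) - Δ_2) = 6.
Forward elimination and back-substitution give σ_0 = -481/23, σ_1 = 272/23, σ_2 = -58/23, σ_3 = 127/46.
On [3, 5], p(x) = -4 + 127/46·(x - 3) - 29/23·(x - 3)² + 81/184·(x - 3)³.
With (x - 3) = 1/2: p(7/2) = -4239/1472.

-2.8798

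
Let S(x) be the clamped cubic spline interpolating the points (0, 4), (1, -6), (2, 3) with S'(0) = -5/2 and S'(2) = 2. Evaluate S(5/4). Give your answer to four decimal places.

-4.7754

Put m_i = S'' at the i-th knot. Here h = (1, 1) and Δ = (-10, 9), so the interior equations h_(i-1)·m_(i-1) + 2(h_(i-1)+h_i)·m_i + h_i·m_(i+1) = 6(Δ_i − Δ_(i-1)) read
  1·m_0 + 4·m_1 + 1·m_2 = 6(Δ_1 - Δ_0) = 114
Clamped end conditions give two more equations: 2h_0·m_0 + h_0·m_1 = 6(Δ_0 - S'(0)) = -45 and h_1·m_1 + 2h_1·m_2 = 6(S'(2) - Δ_1) = -42.
Hence m_0 = -195/4, m_1 = 105/2, m_2 = -189/4.
On [1, 2], S(x) = -6 - 5/8·(x - 1) + 105/4·(x - 1)² - 133/8·(x - 1)³.
With (x - 1) = 1/4: S(5/4) = -2445/512.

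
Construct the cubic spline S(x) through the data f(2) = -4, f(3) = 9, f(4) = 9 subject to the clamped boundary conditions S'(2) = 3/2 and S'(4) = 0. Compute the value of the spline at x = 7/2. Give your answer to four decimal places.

10.1719

With m_i denoting the second derivative at x_i, h_i = 1, 1, and Δ_i = (y_(i+1) − y_i)/h_i = 13, 0:
  1·m_0 + 4·m_1 + 1·m_2 = 6(Δ_1 - Δ_0) = -78
Clamped end conditions give two more equations: 2h_0·m_0 + h_0·m_1 = 6(Δ_0 - S'(2)) = 69 and h_1·m_1 + 2h_1·m_2 = 6(S'(4) - Δ_1) = 0.
Forward elimination and back-substitution give m_0 = 213/4, m_1 = -75/2, m_2 = 75/4.
On [3, 4], S(x) = 9 + 75/8·(x - 3) - 75/4·(x - 3)² + 75/8·(x - 3)³.
With (x - 3) = 1/2: S(7/2) = 651/64.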